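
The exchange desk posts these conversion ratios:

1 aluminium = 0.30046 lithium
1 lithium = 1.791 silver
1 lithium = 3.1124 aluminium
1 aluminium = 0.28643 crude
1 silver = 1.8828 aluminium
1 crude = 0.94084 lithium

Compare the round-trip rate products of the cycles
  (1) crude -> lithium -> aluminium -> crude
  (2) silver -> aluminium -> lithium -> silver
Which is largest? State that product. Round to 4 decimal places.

1.0132

(1) 0.94084 × 3.1124 × 0.28643 = 0.83874
(2) 1.8828 × 0.30046 × 1.791 = 1.01318
Highest is cycle (2) at 1.0132 (>1, arbitrage).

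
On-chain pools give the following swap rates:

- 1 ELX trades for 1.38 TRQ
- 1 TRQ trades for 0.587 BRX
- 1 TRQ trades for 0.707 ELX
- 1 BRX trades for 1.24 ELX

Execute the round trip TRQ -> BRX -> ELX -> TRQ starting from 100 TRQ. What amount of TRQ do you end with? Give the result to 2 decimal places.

100.45

100 TRQ × 0.587 = 58.7 BRX
58.7 BRX × 1.24 = 72.788 ELX
72.788 ELX × 1.38 = 100.44744 TRQ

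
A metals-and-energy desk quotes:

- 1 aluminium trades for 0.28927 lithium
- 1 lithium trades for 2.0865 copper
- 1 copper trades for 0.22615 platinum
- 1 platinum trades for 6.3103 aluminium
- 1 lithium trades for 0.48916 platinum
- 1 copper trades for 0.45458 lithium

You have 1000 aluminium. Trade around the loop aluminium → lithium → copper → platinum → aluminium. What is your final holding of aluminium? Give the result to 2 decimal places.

861.33

1000 aluminium × 0.28927 = 289.27 lithium
289.27 lithium × 2.0865 = 603.561855 copper
603.561855 copper × 0.22615 = 136.49551350825 platinum
136.49551350825 platinum × 6.3103 = 861.327638891109975 aluminium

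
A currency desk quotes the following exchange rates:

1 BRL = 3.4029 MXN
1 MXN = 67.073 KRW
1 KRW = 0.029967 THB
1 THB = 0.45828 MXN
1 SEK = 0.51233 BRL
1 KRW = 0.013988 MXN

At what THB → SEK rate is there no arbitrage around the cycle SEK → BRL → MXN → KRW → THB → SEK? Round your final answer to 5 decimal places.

Known legs of the cycle: 0.51233 × 3.4029 × 67.073 × 0.029967 = 3.504208780137816387
For no arbitrage the full-cycle product must be 1, so the missing rate is 1 / 3.504208780137816387 ≈ 0.2853711.

0.28537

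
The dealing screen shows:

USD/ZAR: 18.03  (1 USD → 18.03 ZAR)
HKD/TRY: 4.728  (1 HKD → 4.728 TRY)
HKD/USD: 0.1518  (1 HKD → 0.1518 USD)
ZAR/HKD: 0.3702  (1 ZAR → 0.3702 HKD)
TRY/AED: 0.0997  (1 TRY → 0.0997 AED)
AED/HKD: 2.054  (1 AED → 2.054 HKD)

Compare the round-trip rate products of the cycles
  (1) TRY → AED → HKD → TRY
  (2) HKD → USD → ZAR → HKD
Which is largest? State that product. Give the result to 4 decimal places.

(1) 0.0997 × 2.054 × 4.728 = 0.96822
(2) 0.1518 × 18.03 × 0.3702 = 1.01322
Highest is cycle (2) at 1.0132 (>1, arbitrage).

1.0132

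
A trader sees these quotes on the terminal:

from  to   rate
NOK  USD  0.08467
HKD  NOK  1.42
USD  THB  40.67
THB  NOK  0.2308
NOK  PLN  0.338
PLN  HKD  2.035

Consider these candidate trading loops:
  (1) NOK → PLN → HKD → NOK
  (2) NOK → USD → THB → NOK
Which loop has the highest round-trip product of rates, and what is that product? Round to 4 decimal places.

(1) 0.338 × 2.035 × 1.42 = 0.97672
(2) 0.08467 × 40.67 × 0.2308 = 0.79477
Highest is cycle (1) at 0.9767 (≤1, no arbitrage).

0.9767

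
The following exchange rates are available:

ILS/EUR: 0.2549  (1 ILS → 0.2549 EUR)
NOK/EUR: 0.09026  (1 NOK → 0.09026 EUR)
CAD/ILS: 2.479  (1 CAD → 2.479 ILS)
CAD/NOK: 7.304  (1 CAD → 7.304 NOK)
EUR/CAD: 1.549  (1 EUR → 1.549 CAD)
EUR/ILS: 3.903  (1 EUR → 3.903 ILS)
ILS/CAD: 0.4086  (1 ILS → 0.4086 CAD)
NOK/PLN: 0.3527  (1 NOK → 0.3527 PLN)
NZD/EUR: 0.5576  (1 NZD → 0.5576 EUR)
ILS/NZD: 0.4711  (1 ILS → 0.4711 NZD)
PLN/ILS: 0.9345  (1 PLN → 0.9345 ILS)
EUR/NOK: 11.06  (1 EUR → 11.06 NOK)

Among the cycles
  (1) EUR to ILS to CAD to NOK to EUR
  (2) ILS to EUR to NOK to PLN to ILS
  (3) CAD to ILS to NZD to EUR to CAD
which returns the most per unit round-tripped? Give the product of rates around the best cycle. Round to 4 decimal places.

1.0514

(1) 3.903 × 0.4086 × 7.304 × 0.09026 = 1.05136
(2) 0.2549 × 11.06 × 0.3527 × 0.9345 = 0.92920
(3) 2.479 × 0.4711 × 0.5576 × 1.549 = 1.00870
Highest is cycle (1) at 1.0514 (>1, arbitrage).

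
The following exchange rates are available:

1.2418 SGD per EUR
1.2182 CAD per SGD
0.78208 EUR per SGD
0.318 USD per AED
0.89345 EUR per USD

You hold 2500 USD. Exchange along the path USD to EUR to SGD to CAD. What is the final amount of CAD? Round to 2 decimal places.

3378.94

2500 USD × 0.89345 = 2233.625 EUR
2233.625 EUR × 1.2418 = 2773.715525 SGD
2773.715525 SGD × 1.2182 = 3378.940252555 CAD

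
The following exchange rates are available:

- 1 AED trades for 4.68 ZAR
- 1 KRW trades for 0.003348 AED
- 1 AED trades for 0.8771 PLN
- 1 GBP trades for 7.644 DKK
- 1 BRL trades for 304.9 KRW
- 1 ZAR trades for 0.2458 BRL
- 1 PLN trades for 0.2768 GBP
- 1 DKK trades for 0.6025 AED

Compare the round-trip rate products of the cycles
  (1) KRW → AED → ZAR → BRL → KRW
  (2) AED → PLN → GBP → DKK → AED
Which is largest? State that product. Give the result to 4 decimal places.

1.1743

(1) 0.003348 × 4.68 × 0.2458 × 304.9 = 1.17428
(2) 0.8771 × 0.2768 × 7.644 × 0.6025 = 1.11813
Highest is cycle (1) at 1.1743 (>1, arbitrage).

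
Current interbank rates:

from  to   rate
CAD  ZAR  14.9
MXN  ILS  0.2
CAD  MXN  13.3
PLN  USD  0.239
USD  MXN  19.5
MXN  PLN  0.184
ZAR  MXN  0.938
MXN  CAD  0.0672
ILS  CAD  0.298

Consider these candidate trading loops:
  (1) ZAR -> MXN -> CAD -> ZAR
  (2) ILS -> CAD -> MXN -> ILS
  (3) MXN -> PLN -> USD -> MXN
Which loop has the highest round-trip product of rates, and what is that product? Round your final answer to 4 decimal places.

0.9392

(1) 0.938 × 0.0672 × 14.9 = 0.93920
(2) 0.298 × 13.3 × 0.2 = 0.79268
(3) 0.184 × 0.239 × 19.5 = 0.85753
Highest is cycle (1) at 0.9392 (≤1, no arbitrage).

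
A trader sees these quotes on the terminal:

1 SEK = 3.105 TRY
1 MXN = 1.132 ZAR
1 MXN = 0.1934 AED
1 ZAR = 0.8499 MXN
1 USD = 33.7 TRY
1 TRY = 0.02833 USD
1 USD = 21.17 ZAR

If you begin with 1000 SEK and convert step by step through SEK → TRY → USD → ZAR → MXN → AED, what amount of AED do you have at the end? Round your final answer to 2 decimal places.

306.09

1000 SEK × 3.105 = 3105 TRY
3105 TRY × 0.02833 = 87.96465 USD
87.96465 USD × 21.17 = 1862.2116405 ZAR
1862.2116405 ZAR × 0.8499 = 1582.69367326095 MXN
1582.69367326095 MXN × 0.1934 = 306.09295640866773 AED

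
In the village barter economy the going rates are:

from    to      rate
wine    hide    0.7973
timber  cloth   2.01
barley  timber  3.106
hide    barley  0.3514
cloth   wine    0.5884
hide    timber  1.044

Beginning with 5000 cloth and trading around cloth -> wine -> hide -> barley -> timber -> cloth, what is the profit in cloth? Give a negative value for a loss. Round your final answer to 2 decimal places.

145.93

5000 cloth × 0.5884 = 2942 wine
2942 wine × 0.7973 = 2345.6566 hide
2345.6566 hide × 0.3514 = 824.26372924 barley
824.26372924 barley × 3.106 = 2560.16314301944 timber
2560.16314301944 timber × 2.01 = 5145.9279174690744 cloth
Net change: 5145.9279174690744 − 5000 = 145.9279174690744 cloth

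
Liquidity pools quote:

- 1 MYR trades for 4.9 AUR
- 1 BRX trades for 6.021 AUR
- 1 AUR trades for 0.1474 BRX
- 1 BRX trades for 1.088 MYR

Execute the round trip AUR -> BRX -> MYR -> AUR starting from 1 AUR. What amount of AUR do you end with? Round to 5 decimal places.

1 AUR × 0.1474 = 0.1474 BRX
0.1474 BRX × 1.088 = 0.1603712 MYR
0.1603712 MYR × 4.9 = 0.78581888 AUR

0.78582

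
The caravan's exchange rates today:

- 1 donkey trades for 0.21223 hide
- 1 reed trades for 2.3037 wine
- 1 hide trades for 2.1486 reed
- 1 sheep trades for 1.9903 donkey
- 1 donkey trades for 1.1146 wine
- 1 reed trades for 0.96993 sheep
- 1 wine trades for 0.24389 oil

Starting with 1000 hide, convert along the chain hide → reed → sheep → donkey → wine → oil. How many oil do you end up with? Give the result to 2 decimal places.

1000 hide × 2.1486 = 2148.6 reed
2148.6 reed × 0.96993 = 2083.991598 sheep
2083.991598 sheep × 1.9903 = 4147.7684774994 donkey
4147.7684774994 donkey × 1.1146 = 4623.10274502083124 wine
4623.10274502083124 wine × 0.24389 = 1127.5285284831305311236 oil

1127.53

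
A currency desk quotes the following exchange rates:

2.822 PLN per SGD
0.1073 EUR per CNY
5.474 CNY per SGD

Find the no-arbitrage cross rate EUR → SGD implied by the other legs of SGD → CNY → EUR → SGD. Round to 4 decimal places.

1.7025

Known legs of the cycle: 5.474 × 0.1073 = 0.5873602
For no arbitrage the full-cycle product must be 1, so the missing rate is 1 / 0.5873602 ≈ 1.702533.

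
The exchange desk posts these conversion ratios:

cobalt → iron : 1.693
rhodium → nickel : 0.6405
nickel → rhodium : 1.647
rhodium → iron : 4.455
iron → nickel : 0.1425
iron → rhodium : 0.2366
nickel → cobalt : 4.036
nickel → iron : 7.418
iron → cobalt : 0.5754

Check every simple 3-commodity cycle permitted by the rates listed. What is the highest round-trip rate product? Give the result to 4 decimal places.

1.1241

nickel→iron→rhodium→nickel: 7.418 × 0.2366 × 0.6405 = 1.12414
nickel→rhodium→iron→nickel: 1.647 × 4.455 × 0.1425 = 1.04558
nickel→cobalt→iron→nickel: 4.036 × 1.693 × 0.1425 = 0.97370
Maximum is nickel→iron→rhodium→nickel at 1.1241; arbitrage exists.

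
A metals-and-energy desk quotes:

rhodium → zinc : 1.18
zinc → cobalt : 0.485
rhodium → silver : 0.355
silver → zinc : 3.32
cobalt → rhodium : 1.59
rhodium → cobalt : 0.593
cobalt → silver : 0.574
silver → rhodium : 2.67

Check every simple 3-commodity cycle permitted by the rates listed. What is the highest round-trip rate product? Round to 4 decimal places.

zinc→cobalt→silver→zinc: 0.485 × 0.574 × 3.32 = 0.92425
rhodium→zinc→cobalt→rhodium: 1.18 × 0.485 × 1.59 = 0.90996
rhodium→cobalt→silver→rhodium: 0.593 × 0.574 × 2.67 = 0.90882
Maximum is zinc→cobalt→silver→zinc at 0.9243; no arbitrage — every cycle loses value.

0.9243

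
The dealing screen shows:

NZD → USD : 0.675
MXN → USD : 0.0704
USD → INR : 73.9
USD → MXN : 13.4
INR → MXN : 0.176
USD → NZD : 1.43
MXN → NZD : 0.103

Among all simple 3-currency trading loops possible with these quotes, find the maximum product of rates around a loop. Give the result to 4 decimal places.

0.9316

MXN→NZD→USD→MXN: 0.103 × 0.675 × 13.4 = 0.93164
INR→MXN→USD→INR: 0.176 × 0.0704 × 73.9 = 0.91565
Maximum is MXN→NZD→USD→MXN at 0.9316; no arbitrage — every cycle loses value.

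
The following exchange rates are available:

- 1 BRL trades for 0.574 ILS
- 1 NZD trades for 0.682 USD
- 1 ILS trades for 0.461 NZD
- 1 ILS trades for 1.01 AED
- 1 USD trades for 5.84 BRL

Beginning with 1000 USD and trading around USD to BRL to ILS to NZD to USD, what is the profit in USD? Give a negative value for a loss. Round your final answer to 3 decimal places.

1000 USD × 5.84 = 5840 BRL
5840 BRL × 0.574 = 3352.16 ILS
3352.16 ILS × 0.461 = 1545.34576 NZD
1545.34576 NZD × 0.682 = 1053.92580832 USD
Net change: 1053.92580832 − 1000 = 53.92580832 USD

53.926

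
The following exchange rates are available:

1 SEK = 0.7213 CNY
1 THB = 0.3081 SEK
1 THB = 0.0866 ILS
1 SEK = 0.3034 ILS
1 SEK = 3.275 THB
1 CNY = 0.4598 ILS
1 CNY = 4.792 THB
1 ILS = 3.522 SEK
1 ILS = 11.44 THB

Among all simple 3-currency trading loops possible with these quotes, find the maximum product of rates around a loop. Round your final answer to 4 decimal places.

1.1681

ILS→SEK→CNY→ILS: 3.522 × 0.7213 × 0.4598 = 1.16808
ILS→THB→SEK→ILS: 11.44 × 0.3081 × 0.3034 = 1.06938
THB→SEK→CNY→THB: 0.3081 × 0.7213 × 4.792 = 1.06494
ILS→SEK→THB→ILS: 3.522 × 3.275 × 0.0866 = 0.99889
Maximum is ILS→SEK→CNY→ILS at 1.1681; arbitrage exists.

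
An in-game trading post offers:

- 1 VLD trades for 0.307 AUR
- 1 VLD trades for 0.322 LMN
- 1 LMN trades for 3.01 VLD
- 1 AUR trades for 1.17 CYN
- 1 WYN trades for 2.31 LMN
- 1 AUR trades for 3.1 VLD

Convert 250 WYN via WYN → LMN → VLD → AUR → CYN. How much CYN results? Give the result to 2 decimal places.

624.37

250 WYN × 2.31 = 577.5 LMN
577.5 LMN × 3.01 = 1738.275 VLD
1738.275 VLD × 0.307 = 533.650425 AUR
533.650425 AUR × 1.17 = 624.37099725 CYN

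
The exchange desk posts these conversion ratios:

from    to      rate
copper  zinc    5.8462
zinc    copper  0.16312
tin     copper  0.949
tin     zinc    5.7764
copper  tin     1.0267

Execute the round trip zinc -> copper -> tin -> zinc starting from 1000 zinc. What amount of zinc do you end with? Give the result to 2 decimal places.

1000 zinc × 0.16312 = 163.12 copper
163.12 copper × 1.0267 = 167.475304 tin
167.475304 tin × 5.7764 = 967.4043460256 zinc

967.40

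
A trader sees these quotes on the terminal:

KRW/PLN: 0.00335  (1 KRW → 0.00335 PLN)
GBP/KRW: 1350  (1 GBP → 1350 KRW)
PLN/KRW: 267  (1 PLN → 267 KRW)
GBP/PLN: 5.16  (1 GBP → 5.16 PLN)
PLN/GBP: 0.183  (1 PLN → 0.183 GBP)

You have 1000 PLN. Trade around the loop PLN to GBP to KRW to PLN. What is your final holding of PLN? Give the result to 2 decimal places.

827.62

1000 PLN × 0.183 = 183 GBP
183 GBP × 1350 = 247050 KRW
247050 KRW × 0.00335 = 827.6175 PLN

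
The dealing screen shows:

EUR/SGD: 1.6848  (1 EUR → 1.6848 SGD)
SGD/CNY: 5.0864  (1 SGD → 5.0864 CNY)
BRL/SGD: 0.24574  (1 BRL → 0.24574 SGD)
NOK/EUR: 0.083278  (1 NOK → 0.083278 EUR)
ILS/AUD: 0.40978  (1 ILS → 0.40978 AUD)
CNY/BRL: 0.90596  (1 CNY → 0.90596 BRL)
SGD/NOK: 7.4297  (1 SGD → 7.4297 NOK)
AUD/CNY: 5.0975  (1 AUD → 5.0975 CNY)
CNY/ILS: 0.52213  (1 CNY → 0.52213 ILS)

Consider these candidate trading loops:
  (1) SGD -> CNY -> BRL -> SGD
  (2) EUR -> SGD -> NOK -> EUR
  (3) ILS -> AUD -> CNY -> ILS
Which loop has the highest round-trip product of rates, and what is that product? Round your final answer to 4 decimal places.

1.1324

(1) 5.0864 × 0.90596 × 0.24574 = 1.13239
(2) 1.6848 × 7.4297 × 0.083278 = 1.04244
(3) 0.40978 × 5.0975 × 0.52213 = 1.09065
Highest is cycle (1) at 1.1324 (>1, arbitrage).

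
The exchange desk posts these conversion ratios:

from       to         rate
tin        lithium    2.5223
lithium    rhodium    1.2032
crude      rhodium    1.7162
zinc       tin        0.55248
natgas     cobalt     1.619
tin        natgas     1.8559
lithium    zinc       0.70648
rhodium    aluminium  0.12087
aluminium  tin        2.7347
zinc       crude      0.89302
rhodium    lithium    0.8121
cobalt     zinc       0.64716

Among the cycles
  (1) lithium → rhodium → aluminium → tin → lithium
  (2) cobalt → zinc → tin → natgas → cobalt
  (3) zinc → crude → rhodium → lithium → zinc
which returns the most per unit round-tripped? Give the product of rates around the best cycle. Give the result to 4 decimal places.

(1) 1.2032 × 0.12087 × 2.7347 × 2.5223 = 1.00314
(2) 0.64716 × 0.55248 × 1.8559 × 1.619 = 1.07431
(3) 0.89302 × 1.7162 × 0.8121 × 0.70648 = 0.87930
Highest is cycle (2) at 1.0743 (>1, arbitrage).

1.0743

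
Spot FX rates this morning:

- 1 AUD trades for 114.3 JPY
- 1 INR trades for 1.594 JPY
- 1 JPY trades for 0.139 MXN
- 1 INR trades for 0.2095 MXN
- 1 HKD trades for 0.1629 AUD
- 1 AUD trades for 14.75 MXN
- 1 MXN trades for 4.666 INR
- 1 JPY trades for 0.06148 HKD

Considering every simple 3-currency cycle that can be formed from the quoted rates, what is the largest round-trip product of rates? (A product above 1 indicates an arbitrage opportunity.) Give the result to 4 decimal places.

AUD→JPY→HKD→AUD: 114.3 × 0.06148 × 0.1629 = 1.14473
INR→JPY→MXN→INR: 1.594 × 0.139 × 4.666 = 1.03383
Maximum is AUD→JPY→HKD→AUD at 1.1447; arbitrage exists.

1.1447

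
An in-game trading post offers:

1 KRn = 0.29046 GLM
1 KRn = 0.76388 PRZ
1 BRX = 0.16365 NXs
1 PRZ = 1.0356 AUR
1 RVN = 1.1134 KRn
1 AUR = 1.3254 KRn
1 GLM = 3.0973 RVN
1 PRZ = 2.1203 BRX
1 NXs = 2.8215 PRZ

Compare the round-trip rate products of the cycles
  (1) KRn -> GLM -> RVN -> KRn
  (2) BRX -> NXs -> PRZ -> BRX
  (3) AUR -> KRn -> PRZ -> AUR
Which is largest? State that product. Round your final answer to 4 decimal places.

(1) 0.29046 × 3.0973 × 1.1134 = 1.00166
(2) 0.16365 × 2.8215 × 2.1203 = 0.97902
(3) 1.3254 × 0.76388 × 1.0356 = 1.04849
Highest is cycle (3) at 1.0485 (>1, arbitrage).

1.0485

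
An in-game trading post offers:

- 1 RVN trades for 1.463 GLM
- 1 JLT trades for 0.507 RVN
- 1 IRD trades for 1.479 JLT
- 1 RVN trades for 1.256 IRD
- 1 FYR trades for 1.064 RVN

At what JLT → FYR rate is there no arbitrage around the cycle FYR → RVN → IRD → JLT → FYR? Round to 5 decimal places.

0.50594

Known legs of the cycle: 1.064 × 1.256 × 1.479 = 1.976511936
For no arbitrage the full-cycle product must be 1, so the missing rate is 1 / 1.976511936 ≈ 0.5059418.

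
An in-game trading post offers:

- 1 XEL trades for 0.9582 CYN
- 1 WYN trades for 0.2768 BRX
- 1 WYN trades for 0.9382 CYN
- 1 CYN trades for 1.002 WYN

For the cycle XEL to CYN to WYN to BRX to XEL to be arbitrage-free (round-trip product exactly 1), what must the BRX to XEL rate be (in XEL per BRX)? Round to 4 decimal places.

3.7628

Known legs of the cycle: 0.9582 × 1.002 × 0.2768 = 0.26576021952
For no arbitrage the full-cycle product must be 1, so the missing rate is 1 / 0.26576021952 ≈ 3.762790.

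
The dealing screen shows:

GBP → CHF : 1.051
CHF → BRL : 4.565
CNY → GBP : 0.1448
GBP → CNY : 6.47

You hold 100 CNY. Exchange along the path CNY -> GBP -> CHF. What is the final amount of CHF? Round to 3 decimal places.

100 CNY × 0.1448 = 14.48 GBP
14.48 GBP × 1.051 = 15.21848 CHF

15.218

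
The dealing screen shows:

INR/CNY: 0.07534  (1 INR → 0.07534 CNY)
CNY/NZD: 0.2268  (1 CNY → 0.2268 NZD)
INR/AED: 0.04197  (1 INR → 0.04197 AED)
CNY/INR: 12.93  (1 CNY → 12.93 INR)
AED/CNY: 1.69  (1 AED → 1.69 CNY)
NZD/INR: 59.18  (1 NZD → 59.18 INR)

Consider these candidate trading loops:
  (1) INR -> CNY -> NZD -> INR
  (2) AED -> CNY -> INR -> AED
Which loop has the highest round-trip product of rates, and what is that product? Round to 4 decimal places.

(1) 0.07534 × 0.2268 × 59.18 = 1.01122
(2) 1.69 × 12.93 × 0.04197 = 0.91712
Highest is cycle (1) at 1.0112 (>1, arbitrage).

1.0112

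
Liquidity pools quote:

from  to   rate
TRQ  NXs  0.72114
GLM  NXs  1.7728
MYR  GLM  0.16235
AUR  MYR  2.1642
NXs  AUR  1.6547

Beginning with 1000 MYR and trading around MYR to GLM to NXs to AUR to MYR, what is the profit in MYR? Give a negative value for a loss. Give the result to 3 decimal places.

1000 MYR × 0.16235 = 162.35 GLM
162.35 GLM × 1.7728 = 287.81408 NXs
287.81408 NXs × 1.6547 = 476.245958176 AUR
476.245958176 AUR × 2.1642 = 1030.6915026844992 MYR
Net change: 1030.6915026844992 − 1000 = 30.6915026844992 MYR

30.692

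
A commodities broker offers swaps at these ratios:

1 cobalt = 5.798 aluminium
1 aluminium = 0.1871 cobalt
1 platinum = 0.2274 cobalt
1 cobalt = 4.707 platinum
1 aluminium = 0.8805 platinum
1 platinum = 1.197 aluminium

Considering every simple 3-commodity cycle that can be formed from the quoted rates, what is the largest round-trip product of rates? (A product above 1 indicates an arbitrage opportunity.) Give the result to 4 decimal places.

platinum→cobalt→aluminium→platinum: 0.2274 × 5.798 × 0.8805 = 1.16091
platinum→aluminium→cobalt→platinum: 1.197 × 0.1871 × 4.707 = 1.05417
Maximum is platinum→cobalt→aluminium→platinum at 1.1609; arbitrage exists.

1.1609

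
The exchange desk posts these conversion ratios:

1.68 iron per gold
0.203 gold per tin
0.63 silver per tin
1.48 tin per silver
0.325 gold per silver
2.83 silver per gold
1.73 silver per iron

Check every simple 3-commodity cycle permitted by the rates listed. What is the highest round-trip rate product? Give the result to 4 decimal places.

silver→gold→iron→silver: 0.325 × 1.68 × 1.73 = 0.94458
silver→tin→gold→silver: 1.48 × 0.203 × 2.83 = 0.85025
Maximum is silver→gold→iron→silver at 0.9446; no arbitrage — every cycle loses value.

0.9446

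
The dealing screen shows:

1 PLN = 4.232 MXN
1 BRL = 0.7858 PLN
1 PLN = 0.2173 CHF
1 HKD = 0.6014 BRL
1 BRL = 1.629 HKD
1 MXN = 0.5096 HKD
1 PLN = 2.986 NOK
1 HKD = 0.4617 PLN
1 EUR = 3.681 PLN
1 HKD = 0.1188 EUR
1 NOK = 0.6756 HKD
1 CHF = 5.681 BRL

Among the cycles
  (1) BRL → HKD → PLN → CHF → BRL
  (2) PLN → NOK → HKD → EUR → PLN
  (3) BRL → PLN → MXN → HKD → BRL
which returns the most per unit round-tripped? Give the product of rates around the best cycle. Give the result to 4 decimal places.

(1) 1.629 × 0.4617 × 0.2173 × 5.681 = 0.92846
(2) 2.986 × 0.6756 × 0.1188 × 3.681 = 0.88219
(3) 0.7858 × 4.232 × 0.5096 × 0.6014 = 1.01918
Highest is cycle (3) at 1.0192 (>1, arbitrage).

1.0192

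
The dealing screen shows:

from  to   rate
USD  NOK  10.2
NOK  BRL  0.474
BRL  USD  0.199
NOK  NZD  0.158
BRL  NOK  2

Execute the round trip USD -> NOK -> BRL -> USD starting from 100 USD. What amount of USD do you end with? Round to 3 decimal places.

100 USD × 10.2 = 1020 NOK
1020 NOK × 0.474 = 483.48 BRL
483.48 BRL × 0.199 = 96.21252 USD

96.213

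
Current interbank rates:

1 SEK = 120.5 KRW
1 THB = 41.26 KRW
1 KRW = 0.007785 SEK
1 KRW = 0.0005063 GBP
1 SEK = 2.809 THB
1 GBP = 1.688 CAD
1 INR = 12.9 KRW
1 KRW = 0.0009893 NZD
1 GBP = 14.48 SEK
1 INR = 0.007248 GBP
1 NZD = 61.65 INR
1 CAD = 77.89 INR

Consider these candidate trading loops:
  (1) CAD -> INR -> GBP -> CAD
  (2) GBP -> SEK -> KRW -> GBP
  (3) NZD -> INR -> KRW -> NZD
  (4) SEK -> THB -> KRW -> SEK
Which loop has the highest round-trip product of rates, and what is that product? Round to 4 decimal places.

0.9530

(1) 77.89 × 0.007248 × 1.688 = 0.95295
(2) 14.48 × 120.5 × 0.0005063 = 0.88341
(3) 61.65 × 12.9 × 0.0009893 = 0.78678
(4) 2.809 × 41.26 × 0.007785 = 0.90228
Highest is cycle (1) at 0.9530 (≤1, no arbitrage).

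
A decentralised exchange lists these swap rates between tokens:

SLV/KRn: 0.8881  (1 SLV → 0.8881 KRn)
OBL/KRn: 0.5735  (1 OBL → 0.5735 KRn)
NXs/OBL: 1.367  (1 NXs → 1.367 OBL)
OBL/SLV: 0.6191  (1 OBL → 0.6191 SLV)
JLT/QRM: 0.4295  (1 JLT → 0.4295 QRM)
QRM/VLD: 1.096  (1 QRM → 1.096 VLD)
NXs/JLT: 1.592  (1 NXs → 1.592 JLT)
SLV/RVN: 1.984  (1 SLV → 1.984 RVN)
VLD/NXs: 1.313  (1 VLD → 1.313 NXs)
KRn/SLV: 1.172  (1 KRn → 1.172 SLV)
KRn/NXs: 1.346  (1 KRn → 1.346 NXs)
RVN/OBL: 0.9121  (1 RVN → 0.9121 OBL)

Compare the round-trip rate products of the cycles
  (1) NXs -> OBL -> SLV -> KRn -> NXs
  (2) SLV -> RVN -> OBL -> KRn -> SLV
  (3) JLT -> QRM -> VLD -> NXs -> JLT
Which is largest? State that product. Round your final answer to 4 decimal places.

1.2163

(1) 1.367 × 0.6191 × 0.8881 × 1.346 = 1.01166
(2) 1.984 × 0.9121 × 0.5735 × 1.172 = 1.21631
(3) 0.4295 × 1.096 × 1.313 × 1.592 = 0.98397
Highest is cycle (2) at 1.2163 (>1, arbitrage).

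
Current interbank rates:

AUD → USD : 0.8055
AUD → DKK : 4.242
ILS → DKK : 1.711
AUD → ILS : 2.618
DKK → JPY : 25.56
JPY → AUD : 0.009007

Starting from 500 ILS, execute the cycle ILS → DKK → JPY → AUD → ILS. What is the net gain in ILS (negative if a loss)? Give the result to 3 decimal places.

500 ILS × 1.711 = 855.5 DKK
855.5 DKK × 25.56 = 21866.58 JPY
21866.58 JPY × 0.009007 = 196.95228606 AUD
196.95228606 AUD × 2.618 = 515.62108490508 ILS
Net change: 515.62108490508 − 500 = 15.62108490508 ILS

15.621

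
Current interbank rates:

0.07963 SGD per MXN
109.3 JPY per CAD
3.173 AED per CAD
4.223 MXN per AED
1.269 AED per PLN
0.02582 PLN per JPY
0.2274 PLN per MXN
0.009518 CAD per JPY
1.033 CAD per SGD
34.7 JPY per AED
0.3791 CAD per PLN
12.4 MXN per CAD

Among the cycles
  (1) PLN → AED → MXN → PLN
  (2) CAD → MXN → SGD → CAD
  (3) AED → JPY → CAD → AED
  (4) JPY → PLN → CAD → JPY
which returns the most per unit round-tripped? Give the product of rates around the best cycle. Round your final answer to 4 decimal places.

(1) 1.269 × 4.223 × 0.2274 = 1.21863
(2) 12.4 × 0.07963 × 1.033 = 1.02000
(3) 34.7 × 0.009518 × 3.173 = 1.04796
(4) 0.02582 × 0.3791 × 109.3 = 1.06987
Highest is cycle (1) at 1.2186 (>1, arbitrage).

1.2186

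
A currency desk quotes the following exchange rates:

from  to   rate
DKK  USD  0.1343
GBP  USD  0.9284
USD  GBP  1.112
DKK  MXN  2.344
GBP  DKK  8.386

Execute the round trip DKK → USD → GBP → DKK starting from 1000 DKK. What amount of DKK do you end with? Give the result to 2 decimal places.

1252.38

1000 DKK × 0.1343 = 134.3 USD
134.3 USD × 1.112 = 149.3416 GBP
149.3416 GBP × 8.386 = 1252.3786576 DKK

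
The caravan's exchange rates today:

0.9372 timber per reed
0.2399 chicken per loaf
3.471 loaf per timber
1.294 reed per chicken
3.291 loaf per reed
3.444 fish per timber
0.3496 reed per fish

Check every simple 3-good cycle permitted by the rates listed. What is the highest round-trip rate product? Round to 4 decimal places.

1.1284

timber→fish→reed→timber: 3.444 × 0.3496 × 0.9372 = 1.12841
loaf→chicken→reed→loaf: 0.2399 × 1.294 × 3.291 = 1.02163
Maximum is timber→fish→reed→timber at 1.1284; arbitrage exists.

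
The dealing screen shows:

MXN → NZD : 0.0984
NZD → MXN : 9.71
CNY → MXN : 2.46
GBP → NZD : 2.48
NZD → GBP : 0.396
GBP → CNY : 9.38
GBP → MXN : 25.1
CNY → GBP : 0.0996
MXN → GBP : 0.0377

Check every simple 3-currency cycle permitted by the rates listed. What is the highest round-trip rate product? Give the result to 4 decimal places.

MXN→NZD→GBP→MXN: 0.0984 × 0.396 × 25.1 = 0.97806
MXN→GBP→NZD→MXN: 0.0377 × 2.48 × 9.71 = 0.90785
CNY→MXN→GBP→CNY: 2.46 × 0.0377 × 9.38 = 0.86992
Maximum is MXN→NZD→GBP→MXN at 0.9781; no arbitrage — every cycle loses value.

0.9781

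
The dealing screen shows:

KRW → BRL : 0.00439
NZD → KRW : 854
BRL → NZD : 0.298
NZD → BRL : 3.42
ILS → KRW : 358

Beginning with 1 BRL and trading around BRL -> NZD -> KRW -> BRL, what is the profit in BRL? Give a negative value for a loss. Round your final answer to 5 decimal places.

0.11722

1 BRL × 0.298 = 0.298 NZD
0.298 NZD × 854 = 254.492 KRW
254.492 KRW × 0.00439 = 1.11721988 BRL
Net change: 1.11721988 − 1 = 0.11721988 BRL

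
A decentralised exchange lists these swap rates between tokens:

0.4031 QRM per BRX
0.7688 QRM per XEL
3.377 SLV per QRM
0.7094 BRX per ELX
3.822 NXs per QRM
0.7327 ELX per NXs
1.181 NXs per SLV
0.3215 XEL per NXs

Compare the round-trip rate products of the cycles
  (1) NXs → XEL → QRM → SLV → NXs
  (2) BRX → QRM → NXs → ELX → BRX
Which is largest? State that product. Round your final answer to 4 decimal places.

(1) 0.3215 × 0.7688 × 3.377 × 1.181 = 0.98577
(2) 0.4031 × 3.822 × 0.7327 × 0.7094 = 0.80079
Highest is cycle (1) at 0.9858 (≤1, no arbitrage).

0.9858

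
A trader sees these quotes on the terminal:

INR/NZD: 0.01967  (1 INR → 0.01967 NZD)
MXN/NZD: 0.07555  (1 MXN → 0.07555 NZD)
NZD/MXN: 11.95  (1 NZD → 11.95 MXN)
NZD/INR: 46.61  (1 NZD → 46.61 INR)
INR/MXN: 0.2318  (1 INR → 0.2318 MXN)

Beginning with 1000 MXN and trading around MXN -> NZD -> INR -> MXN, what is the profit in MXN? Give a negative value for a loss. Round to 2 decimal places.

-183.74

1000 MXN × 0.07555 = 75.55 NZD
75.55 NZD × 46.61 = 3521.3855 INR
3521.3855 INR × 0.2318 = 816.2571589 MXN
Net change: 816.2571589 − 1000 = -183.7428411 MXN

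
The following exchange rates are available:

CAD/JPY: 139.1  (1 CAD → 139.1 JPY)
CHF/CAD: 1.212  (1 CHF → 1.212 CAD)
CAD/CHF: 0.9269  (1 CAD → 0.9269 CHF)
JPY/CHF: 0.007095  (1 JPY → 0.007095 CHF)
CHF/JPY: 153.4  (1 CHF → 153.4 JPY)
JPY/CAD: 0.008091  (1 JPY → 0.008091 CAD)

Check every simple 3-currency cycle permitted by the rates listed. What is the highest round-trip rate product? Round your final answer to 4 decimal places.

CHF→CAD→JPY→CHF: 1.212 × 139.1 × 0.007095 = 1.19614
CHF→JPY→CAD→CHF: 153.4 × 0.008091 × 0.9269 = 1.15043
Maximum is CHF→CAD→JPY→CHF at 1.1961; arbitrage exists.

1.1961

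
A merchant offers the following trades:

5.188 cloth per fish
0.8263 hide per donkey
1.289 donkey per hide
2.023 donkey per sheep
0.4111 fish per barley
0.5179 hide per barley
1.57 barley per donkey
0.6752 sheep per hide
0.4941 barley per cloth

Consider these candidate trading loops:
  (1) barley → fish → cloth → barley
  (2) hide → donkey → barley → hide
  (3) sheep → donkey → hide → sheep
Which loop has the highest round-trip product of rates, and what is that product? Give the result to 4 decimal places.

1.1287

(1) 0.4111 × 5.188 × 0.4941 = 1.05381
(2) 1.289 × 1.57 × 0.5179 = 1.04809
(3) 2.023 × 0.8263 × 0.6752 = 1.12867
Highest is cycle (3) at 1.1287 (>1, arbitrage).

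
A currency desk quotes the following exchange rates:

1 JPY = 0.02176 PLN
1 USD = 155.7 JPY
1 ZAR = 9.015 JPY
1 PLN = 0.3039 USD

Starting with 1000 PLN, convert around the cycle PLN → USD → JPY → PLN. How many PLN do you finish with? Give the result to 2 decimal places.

1029.62

1000 PLN × 0.3039 = 303.9 USD
303.9 USD × 155.7 = 47317.23 JPY
47317.23 JPY × 0.02176 = 1029.6229248 PLN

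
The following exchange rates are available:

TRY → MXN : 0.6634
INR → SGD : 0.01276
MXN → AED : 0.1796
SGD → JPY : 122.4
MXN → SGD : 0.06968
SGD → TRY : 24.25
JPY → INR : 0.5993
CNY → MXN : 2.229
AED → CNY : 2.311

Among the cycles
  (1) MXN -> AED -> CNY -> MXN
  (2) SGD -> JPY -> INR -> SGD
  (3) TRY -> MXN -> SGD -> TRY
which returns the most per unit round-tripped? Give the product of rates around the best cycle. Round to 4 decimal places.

1.1210

(1) 0.1796 × 2.311 × 2.229 = 0.92516
(2) 122.4 × 0.5993 × 0.01276 = 0.93600
(3) 0.6634 × 0.06968 × 24.25 = 1.12097
Highest is cycle (3) at 1.1210 (>1, arbitrage).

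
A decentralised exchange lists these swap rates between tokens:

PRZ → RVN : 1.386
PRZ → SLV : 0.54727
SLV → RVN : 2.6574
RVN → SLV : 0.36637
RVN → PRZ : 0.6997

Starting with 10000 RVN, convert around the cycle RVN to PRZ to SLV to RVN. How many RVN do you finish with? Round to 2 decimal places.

10000 RVN × 0.6997 = 6997 PRZ
6997 PRZ × 0.54727 = 3829.24819 SLV
3829.24819 SLV × 2.6574 = 10175.844140106 RVN

10175.84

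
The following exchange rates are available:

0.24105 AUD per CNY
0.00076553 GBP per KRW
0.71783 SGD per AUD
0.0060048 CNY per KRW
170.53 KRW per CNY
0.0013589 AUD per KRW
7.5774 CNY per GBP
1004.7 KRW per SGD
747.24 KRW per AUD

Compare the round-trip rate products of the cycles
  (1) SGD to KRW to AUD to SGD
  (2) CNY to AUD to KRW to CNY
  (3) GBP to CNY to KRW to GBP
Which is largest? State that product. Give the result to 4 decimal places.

(1) 1004.7 × 0.0013589 × 0.71783 = 0.98004
(2) 0.24105 × 747.24 × 0.0060048 = 1.08160
(3) 7.5774 × 170.53 × 0.00076553 = 0.98920
Highest is cycle (2) at 1.0816 (>1, arbitrage).

1.0816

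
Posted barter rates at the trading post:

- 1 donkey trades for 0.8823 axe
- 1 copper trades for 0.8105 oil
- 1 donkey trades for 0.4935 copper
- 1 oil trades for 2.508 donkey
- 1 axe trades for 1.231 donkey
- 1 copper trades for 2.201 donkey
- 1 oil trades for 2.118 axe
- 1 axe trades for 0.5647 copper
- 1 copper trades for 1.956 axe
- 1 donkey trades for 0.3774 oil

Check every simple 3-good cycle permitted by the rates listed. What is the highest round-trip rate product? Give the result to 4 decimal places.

1.1883

donkey→copper→axe→donkey: 0.4935 × 1.956 × 1.231 = 1.18827
donkey→axe→copper→donkey: 0.8823 × 0.5647 × 2.201 = 1.09661
donkey→copper→oil→donkey: 0.4935 × 0.8105 × 2.508 = 1.00315
donkey→oil→axe→donkey: 0.3774 × 2.118 × 1.231 = 0.98398
copper→oil→axe→copper: 0.8105 × 2.118 × 0.5647 = 0.96939
Maximum is donkey→copper→axe→donkey at 1.1883; arbitrage exists.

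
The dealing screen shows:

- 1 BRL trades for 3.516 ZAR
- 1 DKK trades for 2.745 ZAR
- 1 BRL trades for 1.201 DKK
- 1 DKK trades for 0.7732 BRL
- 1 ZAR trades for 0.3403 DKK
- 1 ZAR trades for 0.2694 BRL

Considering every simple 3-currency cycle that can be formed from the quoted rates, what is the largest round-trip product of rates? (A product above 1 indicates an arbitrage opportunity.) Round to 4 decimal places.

0.9251

ZAR→DKK→BRL→ZAR: 0.3403 × 0.7732 × 3.516 = 0.92513
ZAR→BRL→DKK→ZAR: 0.2694 × 1.201 × 2.745 = 0.88814
Maximum is ZAR→DKK→BRL→ZAR at 0.9251; no arbitrage — every cycle loses value.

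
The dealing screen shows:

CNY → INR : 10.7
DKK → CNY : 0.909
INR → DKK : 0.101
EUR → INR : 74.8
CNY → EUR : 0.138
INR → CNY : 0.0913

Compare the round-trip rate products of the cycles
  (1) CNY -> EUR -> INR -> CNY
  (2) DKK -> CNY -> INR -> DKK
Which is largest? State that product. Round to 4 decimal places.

(1) 0.138 × 74.8 × 0.0913 = 0.94244
(2) 0.909 × 10.7 × 0.101 = 0.98236
Highest is cycle (2) at 0.9824 (≤1, no arbitrage).

0.9824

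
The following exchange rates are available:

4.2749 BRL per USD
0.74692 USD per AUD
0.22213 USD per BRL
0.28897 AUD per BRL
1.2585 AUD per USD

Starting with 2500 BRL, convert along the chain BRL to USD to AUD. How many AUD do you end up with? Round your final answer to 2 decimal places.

2500 BRL × 0.22213 = 555.325 USD
555.325 USD × 1.2585 = 698.8765125 AUD

698.88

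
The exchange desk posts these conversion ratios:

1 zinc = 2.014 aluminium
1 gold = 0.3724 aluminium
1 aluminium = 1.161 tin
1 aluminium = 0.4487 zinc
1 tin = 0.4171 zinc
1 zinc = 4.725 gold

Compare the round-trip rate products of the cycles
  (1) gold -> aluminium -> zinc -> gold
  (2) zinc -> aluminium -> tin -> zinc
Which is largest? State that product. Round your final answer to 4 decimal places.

0.9753

(1) 0.3724 × 0.4487 × 4.725 = 0.78953
(2) 2.014 × 1.161 × 0.4171 = 0.97529
Highest is cycle (2) at 0.9753 (≤1, no arbitrage).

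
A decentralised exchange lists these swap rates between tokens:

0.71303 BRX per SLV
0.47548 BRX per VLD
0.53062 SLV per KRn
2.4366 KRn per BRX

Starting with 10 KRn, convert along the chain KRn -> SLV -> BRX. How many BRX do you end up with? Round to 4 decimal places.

3.7835

10 KRn × 0.53062 = 5.3062 SLV
5.3062 SLV × 0.71303 = 3.783479786 BRX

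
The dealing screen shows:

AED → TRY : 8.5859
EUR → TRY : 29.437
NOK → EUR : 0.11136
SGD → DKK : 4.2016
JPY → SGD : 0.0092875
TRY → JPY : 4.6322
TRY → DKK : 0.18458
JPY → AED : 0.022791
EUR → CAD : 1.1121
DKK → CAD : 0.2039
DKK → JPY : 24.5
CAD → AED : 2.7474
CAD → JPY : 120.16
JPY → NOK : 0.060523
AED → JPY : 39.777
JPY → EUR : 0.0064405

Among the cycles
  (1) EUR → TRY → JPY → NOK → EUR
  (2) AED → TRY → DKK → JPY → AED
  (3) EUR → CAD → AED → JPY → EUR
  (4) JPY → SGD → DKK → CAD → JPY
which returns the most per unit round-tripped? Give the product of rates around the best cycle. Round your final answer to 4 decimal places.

(1) 29.437 × 4.6322 × 0.060523 × 0.11136 = 0.91903
(2) 8.5859 × 0.18458 × 24.5 × 0.022791 = 0.88491
(3) 1.1121 × 2.7474 × 39.777 × 0.0064405 = 0.78274
(4) 0.0092875 × 4.2016 × 0.2039 × 120.16 = 0.95607
Highest is cycle (4) at 0.9561 (≤1, no arbitrage).

0.9561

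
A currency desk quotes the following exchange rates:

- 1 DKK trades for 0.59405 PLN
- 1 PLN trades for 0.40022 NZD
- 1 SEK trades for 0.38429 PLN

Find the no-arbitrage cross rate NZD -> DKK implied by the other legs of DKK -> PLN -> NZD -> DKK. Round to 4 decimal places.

4.2061

Known legs of the cycle: 0.59405 × 0.40022 = 0.237750691
For no arbitrage the full-cycle product must be 1, so the missing rate is 1 / 0.237750691 ≈ 4.206087.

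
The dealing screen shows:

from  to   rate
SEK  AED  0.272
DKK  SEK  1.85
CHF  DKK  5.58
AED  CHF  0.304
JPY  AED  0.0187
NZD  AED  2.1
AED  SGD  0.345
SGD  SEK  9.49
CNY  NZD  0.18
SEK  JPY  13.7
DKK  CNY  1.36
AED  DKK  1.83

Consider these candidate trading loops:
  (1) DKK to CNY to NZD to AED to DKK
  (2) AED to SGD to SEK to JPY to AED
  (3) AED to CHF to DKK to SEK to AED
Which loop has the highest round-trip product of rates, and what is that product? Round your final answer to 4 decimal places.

0.9408

(1) 1.36 × 0.18 × 2.1 × 1.83 = 0.94077
(2) 0.345 × 9.49 × 13.7 × 0.0187 = 0.83878
(3) 0.304 × 5.58 × 1.85 × 0.272 = 0.85359
Highest is cycle (1) at 0.9408 (≤1, no arbitrage).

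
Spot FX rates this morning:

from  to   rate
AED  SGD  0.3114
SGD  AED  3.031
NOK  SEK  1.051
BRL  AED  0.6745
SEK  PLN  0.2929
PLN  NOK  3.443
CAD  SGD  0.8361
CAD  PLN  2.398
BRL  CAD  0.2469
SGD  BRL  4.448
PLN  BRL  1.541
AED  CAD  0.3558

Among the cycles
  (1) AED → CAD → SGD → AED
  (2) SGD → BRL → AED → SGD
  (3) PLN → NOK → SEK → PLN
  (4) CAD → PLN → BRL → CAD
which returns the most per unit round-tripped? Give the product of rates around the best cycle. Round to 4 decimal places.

1.0599

(1) 0.3558 × 0.8361 × 3.031 = 0.90168
(2) 4.448 × 0.6745 × 0.3114 = 0.93425
(3) 3.443 × 1.051 × 0.2929 = 1.05989
(4) 2.398 × 1.541 × 0.2469 = 0.91237
Highest is cycle (3) at 1.0599 (>1, arbitrage).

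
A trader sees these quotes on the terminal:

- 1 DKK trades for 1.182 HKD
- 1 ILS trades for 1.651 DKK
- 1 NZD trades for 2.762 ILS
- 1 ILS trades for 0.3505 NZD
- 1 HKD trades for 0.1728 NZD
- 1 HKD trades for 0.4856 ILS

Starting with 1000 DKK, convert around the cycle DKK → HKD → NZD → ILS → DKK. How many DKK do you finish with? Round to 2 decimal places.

931.39

1000 DKK × 1.182 = 1182 HKD
1182 HKD × 0.1728 = 204.2496 NZD
204.2496 NZD × 2.762 = 564.1373952 ILS
564.1373952 ILS × 1.651 = 931.3908394752 DKK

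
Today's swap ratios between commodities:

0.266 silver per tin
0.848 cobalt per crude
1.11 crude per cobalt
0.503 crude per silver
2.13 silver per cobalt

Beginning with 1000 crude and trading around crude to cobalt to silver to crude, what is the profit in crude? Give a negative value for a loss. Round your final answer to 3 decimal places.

-91.461

1000 crude × 0.848 = 848 cobalt
848 cobalt × 2.13 = 1806.24 silver
1806.24 silver × 0.503 = 908.53872 crude
Net change: 908.53872 − 1000 = -91.46128 crude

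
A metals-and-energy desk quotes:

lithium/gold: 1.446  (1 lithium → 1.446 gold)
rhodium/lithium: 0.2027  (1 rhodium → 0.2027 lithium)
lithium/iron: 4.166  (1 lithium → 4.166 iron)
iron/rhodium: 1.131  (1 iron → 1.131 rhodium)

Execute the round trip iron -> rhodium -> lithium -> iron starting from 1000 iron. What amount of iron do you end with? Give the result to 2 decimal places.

955.07

1000 iron × 1.131 = 1131 rhodium
1131 rhodium × 0.2027 = 229.2537 lithium
229.2537 lithium × 4.166 = 955.0709142 iron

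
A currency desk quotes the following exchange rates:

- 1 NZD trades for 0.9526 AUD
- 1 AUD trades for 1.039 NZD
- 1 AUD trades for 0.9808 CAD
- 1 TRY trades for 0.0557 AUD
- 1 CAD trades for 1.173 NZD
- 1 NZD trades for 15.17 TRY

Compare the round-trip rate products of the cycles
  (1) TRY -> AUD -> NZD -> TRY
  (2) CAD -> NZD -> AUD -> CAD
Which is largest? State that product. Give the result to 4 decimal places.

1.0959

(1) 0.0557 × 1.039 × 15.17 = 0.87792
(2) 1.173 × 0.9526 × 0.9808 = 1.09595
Highest is cycle (2) at 1.0959 (>1, arbitrage).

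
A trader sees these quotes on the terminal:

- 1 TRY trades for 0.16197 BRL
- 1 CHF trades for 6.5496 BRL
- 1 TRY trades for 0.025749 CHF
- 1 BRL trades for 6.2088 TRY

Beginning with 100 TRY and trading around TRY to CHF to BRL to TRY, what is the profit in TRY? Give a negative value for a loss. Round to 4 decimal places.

4.7087

100 TRY × 0.025749 = 2.5749 CHF
2.5749 CHF × 6.5496 = 16.86456504 BRL
16.86456504 BRL × 6.2088 = 104.708711420352 TRY
Net change: 104.708711420352 − 100 = 4.708711420352 TRY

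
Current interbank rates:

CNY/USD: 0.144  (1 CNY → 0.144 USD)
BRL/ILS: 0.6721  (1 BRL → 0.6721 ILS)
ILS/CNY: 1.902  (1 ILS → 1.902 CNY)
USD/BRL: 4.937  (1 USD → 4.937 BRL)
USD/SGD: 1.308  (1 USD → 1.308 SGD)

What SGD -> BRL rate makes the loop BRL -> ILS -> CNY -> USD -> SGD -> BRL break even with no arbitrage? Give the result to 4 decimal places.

Known legs of the cycle: 0.6721 × 1.902 × 0.144 × 1.308 = 0.2407768032384
For no arbitrage the full-cycle product must be 1, so the missing rate is 1 / 0.2407768032384 ≈ 4.153224.

4.1532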